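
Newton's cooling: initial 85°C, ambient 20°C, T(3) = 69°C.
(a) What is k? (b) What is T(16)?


Newton's law: T(t) = T_a + (T₀ - T_a)e^(-kt).
(a) Use T(3) = 69: (69 - 20)/(85 - 20) = e^(-k·3), so k = -ln(0.754)/3 ≈ 0.0942.
(b) Apply k to t = 16: T(16) = 20 + (65)e^(-1.507) ≈ 34.4°C.


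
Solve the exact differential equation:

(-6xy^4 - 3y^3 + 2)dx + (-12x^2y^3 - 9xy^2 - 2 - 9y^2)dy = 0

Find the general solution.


Check exactness: ∂M/∂y = -24xy^3 - 9y^2 and ∂N/∂x = -24xy^3 - 9y^2; equal, so the equation is exact.
Integrate M with respect to x (treating y as constant): ∫M dx = -3x^2y^4 - 3xy^3 + 2x + h(y).
Differentiate w.r.t. y and set equal to N: the x-dependent terms already match, leaving h'(y) = -2 - 9y^2. Integrate: h(y) = -2y - 3y^3.
So F(x,y) = -3x^2y^4 - 3xy^3 - 2y + 2x - 3y^3.
General solution: -3x^2y^4 - 3xy^3 - 2y + 2x - 3y^3 = C.


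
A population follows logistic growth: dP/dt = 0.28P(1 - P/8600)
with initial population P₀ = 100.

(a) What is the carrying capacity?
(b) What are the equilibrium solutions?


Logistic ODE dP/dt = 0.28P(1 - P/8600) has equilibria where dP/dt = 0, i.e. P = 0 or P = 8600.
The coefficient (1 - P/K) = 0 when P = K, identifying K = 8600 as the carrying capacity.
(a) K = 8600; (b) equilibria P = 0 and P = 8600.


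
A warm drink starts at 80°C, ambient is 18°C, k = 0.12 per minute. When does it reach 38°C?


From T(t) = T_a + (T₀ - T_a)e^(-kt), set T(t) = 38:
(38 - 18) / (80 - 18) = e^(-0.12t), so t = -ln(0.323)/0.12 ≈ 9.4 minutes.


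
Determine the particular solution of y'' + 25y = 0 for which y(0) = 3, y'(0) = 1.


Characteristic roots of r² + 25 = 0 are ±5i, so y = C₁cos(5x) + C₂sin(5x).
Apply y(0) = 3: C₁ = 3. Differentiate and apply y'(0) = 1: 5·C₂ = 1, so C₂ = 1/5.
Particular solution: y = 3cos(5x) + (1/5)sin(5x).


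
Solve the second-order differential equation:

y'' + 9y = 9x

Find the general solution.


Homogeneous: r² + 9 = 0 ⇒ r = ±3i, y_h = C₁cos(3x) + C₂sin(3x).
Polynomial forcing; try y_p = Ax + B. Then y_p'' + 9 y_p = 9(Ax + B) = 9x, so B = 0 and A = 1.
General solution: y = C₁cos(3x) + C₂sin(3x) + x.


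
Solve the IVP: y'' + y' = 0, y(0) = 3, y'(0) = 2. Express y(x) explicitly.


Characteristic roots of r² + r = 0 are -1, 0.
General solution y = c₁ e^(-x) + c₂.
Apply y(0) = 3: c₁ + c₂ = 3. Apply y'(0) = 2: -1 c₁ + 0 c₂ = 2.
Solve: c₁ = -2, c₂ = 5.
Particular solution: y = -2e^(-x) + 5.


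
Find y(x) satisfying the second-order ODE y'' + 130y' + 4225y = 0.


Characteristic equation: r² + 130r + 4225 = 0, i.e. (r + 65)² = 0.
Repeated root r = -65; include an x factor for the second linearly independent solution.
General solution: y = (C₁ + C₂x)e^(-65x).


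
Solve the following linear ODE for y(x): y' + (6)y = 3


P(x) = 6, Q(x) = 3; integrating factor μ = e^(6x).
(μ y)' = 3e^(6x) ⇒ μ y = (1/2)e^(6x) + C.
Divide by μ: y = 1/2 + Ce^(-6x).


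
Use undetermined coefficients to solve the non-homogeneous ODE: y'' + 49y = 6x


Homogeneous: r² + 49 = 0 ⇒ r = ±7i, y_h = C₁cos(7x) + C₂sin(7x).
Polynomial forcing; try y_p = Ax + B. Then y_p'' + 49 y_p = 49(Ax + B) = 6x, so B = 0 and A = 6/49.
General solution: y = C₁cos(7x) + C₂sin(7x) + (6/49)x.


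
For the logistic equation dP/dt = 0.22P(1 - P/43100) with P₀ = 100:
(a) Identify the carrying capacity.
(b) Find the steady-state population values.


Logistic ODE dP/dt = 0.22P(1 - P/43100) has equilibria where dP/dt = 0, i.e. P = 0 or P = 43100.
The coefficient (1 - P/K) = 0 when P = K, identifying K = 43100 as the carrying capacity.
(a) K = 43100; (b) equilibria P = 0 and P = 43100.


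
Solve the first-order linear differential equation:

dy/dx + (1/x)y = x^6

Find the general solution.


P(x) = 1/x ⇒ μ = x^1.
(x^1 y)' = x^1·x^6 = x^7.
Integrate: x^1 y = x^8/(8) + C.
Solve for y: y = (1/8)x^7 + C/x^1.


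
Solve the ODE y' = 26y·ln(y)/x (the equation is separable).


Separate: dy/[y ln(y)] = 26 dx/x.
Substitute u = ln(y): du/u = 26 dx/x.
Integrate: ln|ln(y)| = 26ln|x| + C₀, hence ln(y) = C·x^26.


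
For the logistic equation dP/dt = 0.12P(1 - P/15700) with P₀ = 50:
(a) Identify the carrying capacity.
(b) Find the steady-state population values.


Logistic ODE dP/dt = 0.12P(1 - P/15700) has equilibria where dP/dt = 0, i.e. P = 0 or P = 15700.
The coefficient (1 - P/K) = 0 when P = K, identifying K = 15700 as the carrying capacity.
(a) K = 15700; (b) equilibria P = 0 and P = 15700.


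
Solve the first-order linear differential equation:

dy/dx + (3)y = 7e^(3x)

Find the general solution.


P(x) = 3 ⇒ μ = e^(3x).
(μ y)' = 7e^(6x) ⇒ μ y = (7/6)e^(6x) + C.
Divide by μ: y = (7/6)e^(3x) + Ce^(-3x).


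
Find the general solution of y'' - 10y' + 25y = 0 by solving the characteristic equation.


Characteristic equation: r² - 10r + 25 = 0, i.e. (r - 5)² = 0.
Repeated root r = 5; include an x factor for the second linearly independent solution.
General solution: y = (C₁ + C₂x)e^(5x).


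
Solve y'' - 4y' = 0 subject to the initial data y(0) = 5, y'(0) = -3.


Characteristic roots of r² - 4r = 0 are 4, 0.
General solution y = c₁ e^(4x) + c₂.
Apply y(0) = 5: c₁ + c₂ = 5. Apply y'(0) = -3: 4 c₁ + 0 c₂ = -3.
Solve: c₁ = -3/4, c₂ = 23/4.
Particular solution: y = -(3/4)e^(4x) + 23/4.


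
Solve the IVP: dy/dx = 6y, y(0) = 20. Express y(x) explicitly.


General solution of y' = 6y is y = Ce^(6x).
Apply y(0) = 20: C = 20.
Particular solution: y = 20e^(6x).


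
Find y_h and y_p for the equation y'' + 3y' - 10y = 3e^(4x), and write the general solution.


Characteristic roots of r² + 3r - 10 = 0 are -5, 2.
y_h = C₁e^(-5x) + C₂e^(2x).
Forcing exponent 4 is not a characteristic root; try y_p = Ae^(4x).
Substitute: A·(16 + (3)·4 + (-10)) = A·18 = 3, so A = 1/6.
General solution: y = C₁e^(-5x) + C₂e^(2x) + (1/6)e^(4x).


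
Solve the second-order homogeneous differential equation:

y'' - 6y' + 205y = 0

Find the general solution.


Characteristic equation: r² - 6r + 205 = 0.
Discriminant is negative; roots r = 3 ± 14i (complex conjugate pair).
General solution uses e^(α x)(C₁ cos(β x) + C₂ sin(β x)): y = e^(3x)(C₁cos(14x) + C₂sin(14x)).


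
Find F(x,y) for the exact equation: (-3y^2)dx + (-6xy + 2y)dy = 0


Check exactness: ∂M/∂y = -6y and ∂N/∂x = -6y; equal, so the equation is exact.
Integrate M with respect to x (treating y as constant): ∫M dx = -3xy^2 + h(y).
Differentiate w.r.t. y and set equal to N: the x-dependent terms already match, leaving h'(y) = 2y. Integrate: h(y) = y^2.
So F(x,y) = -3xy^2 + y^2.
General solution: -3xy^2 + y^2 = C.


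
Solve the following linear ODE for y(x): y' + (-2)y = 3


P(x) = -2 ⇒ μ = e^(-2x).
(μ y)' = 3e^(-2x) ⇒ μ y = -(3/2)e^(-2x) + C.
Divide by μ: y = -3/2 + Ce^(2x).


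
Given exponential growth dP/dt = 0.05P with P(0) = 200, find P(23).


The ODE dP/dt = 0.05P has solution P(t) = P(0)e^(0.05t).
Substitute P(0) = 200 and t = 23: P(23) = 200 e^(1.15) ≈ 632.


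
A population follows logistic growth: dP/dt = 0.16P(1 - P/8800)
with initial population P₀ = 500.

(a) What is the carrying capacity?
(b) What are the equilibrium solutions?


Logistic ODE dP/dt = 0.16P(1 - P/8800) has equilibria where dP/dt = 0, i.e. P = 0 or P = 8800.
The coefficient (1 - P/K) = 0 when P = K, identifying K = 8800 as the carrying capacity.
(a) K = 8800; (b) equilibria P = 0 and P = 8800.


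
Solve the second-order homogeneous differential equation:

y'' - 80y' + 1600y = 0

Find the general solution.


Characteristic equation: r² - 80r + 1600 = 0, i.e. (r - 40)² = 0.
Repeated root r = 40; include an x factor for the second linearly independent solution.
General solution: y = (C₁ + C₂x)e^(40x).


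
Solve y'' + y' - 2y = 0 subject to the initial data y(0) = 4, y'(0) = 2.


Characteristic roots of r² + r - 2 = 0 are -2, 1.
General solution y = c₁ e^(-2x) + c₂ e^(x).
Apply y(0) = 4: c₁ + c₂ = 4. Apply y'(0) = 2: -2 c₁ + 1 c₂ = 2.
Solve: c₁ = 2/3, c₂ = 10/3.
Particular solution: y = (2/3)e^(-2x) + (10/3)e^(x).


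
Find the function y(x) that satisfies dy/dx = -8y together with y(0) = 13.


General solution of y' = -8y is y = Ce^(-8x).
Apply y(0) = 13: C = 13.
Particular solution: y = 13e^(-8x).


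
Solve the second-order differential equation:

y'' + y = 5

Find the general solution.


Homogeneous part: r² + 1 = 0 ⇒ r = ±1i, so y_h = C₁cos(x) + C₂sin(x).
Try constant y_p = A; plug in: 1A = 5 ⇒ A = 5.
General solution: y = C₁cos(x) + C₂sin(x) + 5.


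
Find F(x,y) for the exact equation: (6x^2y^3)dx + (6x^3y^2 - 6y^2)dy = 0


Check exactness: ∂M/∂y = 18x^2y^2 and ∂N/∂x = 18x^2y^2; equal, so the equation is exact.
Integrate M with respect to x (treating y as constant): ∫M dx = 2x^3y^3 + h(y).
Differentiate w.r.t. y and set equal to N: the x-dependent terms already match, leaving h'(y) = -6y^2. Integrate: h(y) = -2y^3.
So F(x,y) = 2x^3y^3 - 2y^3.
General solution: 2x^3y^3 - 2y^3 = C.


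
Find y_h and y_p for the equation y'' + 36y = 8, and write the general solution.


Homogeneous part: r² + 36 = 0 ⇒ r = ±6i, so y_h = C₁cos(6x) + C₂sin(6x).
Try constant y_p = A; plug in: 36A = 8 ⇒ A = 2/9.
General solution: y = C₁cos(6x) + C₂sin(6x) + 2/9.


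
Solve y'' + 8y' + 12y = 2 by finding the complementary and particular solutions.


Characteristic roots of r² + 8r + 12 = 0 are -2, -6.
y_h = C₁e^(-2x) + C₂e^(-6x).
Constant forcing; try y_p = A. Then 12A = 2 ⇒ A = 1/6.
General solution: y = C₁e^(-2x) + C₂e^(-6x) + 1/6.


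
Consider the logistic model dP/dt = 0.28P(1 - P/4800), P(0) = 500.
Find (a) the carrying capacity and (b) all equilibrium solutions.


Logistic ODE dP/dt = 0.28P(1 - P/4800) has equilibria where dP/dt = 0, i.e. P = 0 or P = 4800.
The coefficient (1 - P/K) = 0 when P = K, identifying K = 4800 as the carrying capacity.
(a) K = 4800; (b) equilibria P = 0 and P = 4800.


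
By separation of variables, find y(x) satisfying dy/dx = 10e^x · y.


Separate variables: dy/y = 10e^x dx.
Integrate: ln|y| = 10e^x + C₀.
Exponentiate: y = Ce^(10e^x).


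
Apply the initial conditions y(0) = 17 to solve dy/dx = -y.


General solution of y' = -y is y = Ce^(-x).
Apply y(0) = 17: C = 17.
Particular solution: y = 17e^(-x).


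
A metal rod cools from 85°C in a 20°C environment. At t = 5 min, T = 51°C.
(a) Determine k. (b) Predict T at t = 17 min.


Newton's law: T(t) = T_a + (T₀ - T_a)e^(-kt).
(a) Use T(5) = 51: (51 - 20)/(85 - 20) = e^(-k·5), so k = -ln(0.477)/5 ≈ 0.1481.
(b) Apply k to t = 17: T(17) = 20 + (65)e^(-2.517) ≈ 25.2°C.


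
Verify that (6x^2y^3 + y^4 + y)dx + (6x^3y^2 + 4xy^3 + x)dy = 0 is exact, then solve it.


Check exactness: ∂M/∂y = 18x^2y^2 + 4y^3 + 1 and ∂N/∂x = 18x^2y^2 + 4y^3 + 1; equal, so the equation is exact.
Integrate M with respect to x (treating y as constant): ∫M dx = 2x^3y^3 + xy^4 + xy + h(y).
Differentiate w.r.t. y and set equal to N: all terms match, so h'(y) = 0 and h is a constant absorbed into C.
General solution: 2x^3y^3 + xy^4 + xy = C.


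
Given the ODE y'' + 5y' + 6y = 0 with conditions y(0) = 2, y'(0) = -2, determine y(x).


Characteristic roots of r² + 5r + 6 = 0 are -3, -2.
General solution y = c₁ e^(-3x) + c₂ e^(-2x).
Apply y(0) = 2: c₁ + c₂ = 2. Apply y'(0) = -2: -3 c₁ - 2 c₂ = -2.
Solve: c₁ = -2, c₂ = 4.
Particular solution: y = -2e^(-3x) + 4e^(-2x).


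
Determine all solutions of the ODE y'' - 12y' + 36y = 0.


Characteristic equation: r² - 12r + 36 = 0, i.e. (r - 6)² = 0.
Repeated root r = 6; include an x factor for the second linearly independent solution.
General solution: y = (C₁ + C₂x)e^(6x).


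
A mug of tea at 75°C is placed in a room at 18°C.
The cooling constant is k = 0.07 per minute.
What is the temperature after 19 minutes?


Newton's law: dT/dt = -k(T - T_a) has solution T(t) = T_a + (T₀ - T_a)e^(-kt).
Plug in T_a = 18, T₀ = 75, k = 0.07, t = 19: T(19) = 18 + (57)e^(-1.33) ≈ 33.1°C.


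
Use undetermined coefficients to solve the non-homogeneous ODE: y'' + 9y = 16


Homogeneous part: r² + 9 = 0 ⇒ r = ±3i, so y_h = C₁cos(3x) + C₂sin(3x).
Try constant y_p = A; plug in: 9A = 16 ⇒ A = 16/9.
General solution: y = C₁cos(3x) + C₂sin(3x) + 16/9.


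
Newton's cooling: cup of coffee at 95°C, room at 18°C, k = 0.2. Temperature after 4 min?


Newton's law: dT/dt = -k(T - T_a) has solution T(t) = T_a + (T₀ - T_a)e^(-kt).
Plug in T_a = 18, T₀ = 95, k = 0.2, t = 4: T(4) = 18 + (77)e^(-0.80) ≈ 52.6°C.


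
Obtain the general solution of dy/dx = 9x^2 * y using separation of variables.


Separate variables: dy/y = 9x^2 dx.
Integrate: ln|y| = 3x^3 + C₀.
Exponentiate: y = Ce^(3x^3).


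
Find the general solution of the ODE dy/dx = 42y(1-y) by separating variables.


Separate: dy/[y(1-y)] = 42 dx.
Partial fractions: 1/[y(1-y)] = 1/y + 1/(1-y).
Integrate: ln|y/(1-y)| = 42x + C₀.
Solve for y: y = 1/(1 + Ce^(-42x)).


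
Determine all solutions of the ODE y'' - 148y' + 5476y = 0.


Characteristic equation: r² - 148r + 5476 = 0, i.e. (r - 74)² = 0.
Repeated root r = 74; include an x factor for the second linearly independent solution.
General solution: y = (C₁ + C₂x)e^(74x).


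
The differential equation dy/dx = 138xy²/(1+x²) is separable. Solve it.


Separate: dy/y² = 138x/(1+x²) dx.
Integrate LHS: ∫ dy/y² = -1/y.
Integrate RHS via u = 1+x²: 69ln(1+x²) + C.
Result: -1/y = 69ln(1+x²) + C.


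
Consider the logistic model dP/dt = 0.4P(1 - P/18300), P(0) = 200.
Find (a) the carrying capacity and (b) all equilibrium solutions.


Logistic ODE dP/dt = 0.4P(1 - P/18300) has equilibria where dP/dt = 0, i.e. P = 0 or P = 18300.
The coefficient (1 - P/K) = 0 when P = K, identifying K = 18300 as the carrying capacity.
(a) K = 18300; (b) equilibria P = 0 and P = 18300.


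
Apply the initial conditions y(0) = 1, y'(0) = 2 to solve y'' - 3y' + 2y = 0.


Characteristic roots of r² - 3r + 2 = 0 are 1, 2.
General solution y = c₁ e^(x) + c₂ e^(2x).
Apply y(0) = 1: c₁ + c₂ = 1. Apply y'(0) = 2: 1 c₁ + 2 c₂ = 2.
Solve: c₁ = 0, c₂ = 1.
Particular solution: y = 0e^(x) + e^(2x).


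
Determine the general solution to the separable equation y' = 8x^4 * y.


Separate variables: dy/y = 8x^4 dx.
Integrate: ln|y| = (8/5)x^5 + C₀.
Exponentiate: y = Ce^((8/5)x^5).


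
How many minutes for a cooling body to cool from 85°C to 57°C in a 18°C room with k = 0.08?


From T(t) = T_a + (T₀ - T_a)e^(-kt), set T(t) = 57:
(57 - 18) / (85 - 18) = e^(-0.08t), so t = -ln(0.582)/0.08 ≈ 6.8 minutes.


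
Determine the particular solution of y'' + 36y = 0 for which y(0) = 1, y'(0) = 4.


Characteristic roots of r² + 36 = 0 are ±6i, so y = C₁cos(6x) + C₂sin(6x).
Apply y(0) = 1: C₁ = 1. Differentiate and apply y'(0) = 4: 6·C₂ = 4, so C₂ = 2/3.
Particular solution: y = cos(6x) + (2/3)sin(6x).


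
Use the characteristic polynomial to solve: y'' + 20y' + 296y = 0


Characteristic equation: r² + 20r + 296 = 0.
Discriminant is negative; roots r = -10 ± 14i (complex conjugate pair).
General solution uses e^(α x)(C₁ cos(β x) + C₂ sin(β x)): y = e^(-10x)(C₁cos(14x) + C₂sin(14x)).


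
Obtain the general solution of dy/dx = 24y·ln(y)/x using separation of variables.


Separate: dy/[y ln(y)] = 24 dx/x.
Substitute u = ln(y): du/u = 24 dx/x.
Integrate: ln|ln(y)| = 24ln|x| + C₀, hence ln(y) = C·x^24.


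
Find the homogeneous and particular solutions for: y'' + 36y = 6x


Homogeneous: r² + 36 = 0 ⇒ r = ±6i, y_h = C₁cos(6x) + C₂sin(6x).
Polynomial forcing; try y_p = Ax + B. Then y_p'' + 36 y_p = 36(Ax + B) = 6x, so B = 0 and A = 1/6.
General solution: y = C₁cos(6x) + C₂sin(6x) + (1/6)x.


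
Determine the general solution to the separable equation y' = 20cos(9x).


g(y) = 1, so integrate directly: y = ∫ 20cos(9x) dx = (20/9)sin(9x) + C.


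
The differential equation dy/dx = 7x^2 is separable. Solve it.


Integrate both sides with respect to x: y = ∫ 7x^2 dx = (7/3)x^3 + C.


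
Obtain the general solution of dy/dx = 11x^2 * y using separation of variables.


Separate variables: dy/y = 11x^2 dx.
Integrate: ln|y| = (11/3)x^3 + C₀.
Exponentiate: y = Ce^((11/3)x^3).


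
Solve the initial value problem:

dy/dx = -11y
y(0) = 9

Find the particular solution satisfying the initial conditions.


General solution of y' = -11y is y = Ce^(-11x).
Apply y(0) = 9: C = 9.
Particular solution: y = 9e^(-11x).


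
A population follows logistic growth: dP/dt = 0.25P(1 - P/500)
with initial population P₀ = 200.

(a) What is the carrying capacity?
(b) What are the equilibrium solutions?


Logistic ODE dP/dt = 0.25P(1 - P/500) has equilibria where dP/dt = 0, i.e. P = 0 or P = 500.
The coefficient (1 - P/K) = 0 when P = K, identifying K = 500 as the carrying capacity.
(a) K = 500; (b) equilibria P = 0 and P = 500.


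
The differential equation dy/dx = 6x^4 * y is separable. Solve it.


Separate variables: dy/y = 6x^4 dx.
Integrate: ln|y| = (6/5)x^5 + C₀.
Exponentiate: y = Ce^((6/5)x^5).


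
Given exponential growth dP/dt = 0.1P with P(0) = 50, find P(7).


The ODE dP/dt = 0.1P has solution P(t) = P(0)e^(0.1t).
Substitute P(0) = 50 and t = 7: P(7) = 50 e^(0.70) ≈ 101.


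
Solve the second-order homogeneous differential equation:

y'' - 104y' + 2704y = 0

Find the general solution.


Characteristic equation: r² - 104r + 2704 = 0, i.e. (r - 52)² = 0.
Repeated root r = 52; include an x factor for the second linearly independent solution.
General solution: y = (C₁ + C₂x)e^(52x).


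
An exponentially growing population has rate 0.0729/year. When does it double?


Exponential growth: P(t) = P₀ e^(0.0729t). Set P(t)/P₀ = 2: e^(0.0729t) = 2.
Solve: t = ln(2)/0.0729 ≈ 9.51 years.


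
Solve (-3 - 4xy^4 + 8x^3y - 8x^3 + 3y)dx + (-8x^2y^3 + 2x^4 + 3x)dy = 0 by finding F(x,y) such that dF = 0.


Check exactness: ∂M/∂y = -16xy^3 + 8x^3 + 3 and ∂N/∂x = -16xy^3 + 8x^3 + 3; equal, so the equation is exact.
Integrate M with respect to x (treating y as constant): ∫M dx = -3x - 2x^2y^4 + 2x^4y - 2x^4 + 3xy + h(y).
Differentiate w.r.t. y and set equal to N: all terms match, so h'(y) = 0 and h is a constant absorbed into C.
General solution: -3x - 2x^2y^4 + 2x^4y - 2x^4 + 3xy = C.


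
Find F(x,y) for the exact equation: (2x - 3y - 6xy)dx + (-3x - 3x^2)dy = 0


Check exactness: ∂M/∂y = -3 - 6x and ∂N/∂x = -3 - 6x; equal, so the equation is exact.
Integrate M with respect to x (treating y as constant): ∫M dx = x^2 - 3xy - 3x^2y + h(y).
Differentiate w.r.t. y and set equal to N: all terms match, so h'(y) = 0 and h is a constant absorbed into C.
General solution: x^2 - 3xy - 3x^2y = C.


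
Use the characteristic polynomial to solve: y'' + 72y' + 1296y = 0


Characteristic equation: r² + 72r + 1296 = 0, i.e. (r + 36)² = 0.
Repeated root r = -36; include an x factor for the second linearly independent solution.
General solution: y = (C₁ + C₂x)e^(-36x).


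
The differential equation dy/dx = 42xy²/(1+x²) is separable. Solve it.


Separate: dy/y² = 42x/(1+x²) dx.
Integrate LHS: ∫ dy/y² = -1/y.
Integrate RHS via u = 1+x²: 21ln(1+x²) + C.
Result: -1/y = 21ln(1+x²) + C.


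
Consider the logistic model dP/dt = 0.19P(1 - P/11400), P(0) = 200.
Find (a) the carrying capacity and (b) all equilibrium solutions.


Logistic ODE dP/dt = 0.19P(1 - P/11400) has equilibria where dP/dt = 0, i.e. P = 0 or P = 11400.
The coefficient (1 - P/K) = 0 when P = K, identifying K = 11400 as the carrying capacity.
(a) K = 11400; (b) equilibria P = 0 and P = 11400.


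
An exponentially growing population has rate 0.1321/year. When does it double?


Exponential growth: P(t) = P₀ e^(0.1321t). Set P(t)/P₀ = 2: e^(0.1321t) = 2.
Solve: t = ln(2)/0.1321 ≈ 5.25 years.


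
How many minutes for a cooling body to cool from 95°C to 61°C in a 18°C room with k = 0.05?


From T(t) = T_a + (T₀ - T_a)e^(-kt), set T(t) = 61:
(61 - 18) / (95 - 18) = e^(-0.05t), so t = -ln(0.558)/0.05 ≈ 11.7 minutes.


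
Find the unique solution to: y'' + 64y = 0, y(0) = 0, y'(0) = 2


Characteristic roots of r² + 64 = 0 are ±8i, so y = C₁cos(8x) + C₂sin(8x).
Apply y(0) = 0: C₁ = 0. Differentiate and apply y'(0) = 2: 8·C₂ = 2, so C₂ = 1/4.
Particular solution: y = (1/4)sin(8x).


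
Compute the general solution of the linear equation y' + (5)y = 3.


P(x) = 5, Q(x) = 3; integrating factor μ = e^(5x).
(μ y)' = 3e^(5x) ⇒ μ y = (3/5)e^(5x) + C.
Divide by μ: y = 3/5 + Ce^(-5x).


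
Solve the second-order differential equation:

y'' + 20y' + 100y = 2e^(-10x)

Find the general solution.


Characteristic polynomial (r + 10)² = 0; repeated root r = -10.
y_h = (C₁ + C₂x)e^(-10x). Forcing matches the repeated root (resonance), so try y_p = Ax² e^(-10x).
Substitute and solve for A: 2A = 2, so A = 1.
General solution: y = (C₁ + C₂x + x²)e^(-10x).


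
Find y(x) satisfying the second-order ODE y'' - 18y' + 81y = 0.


Characteristic equation: r² - 18r + 81 = 0, i.e. (r - 9)² = 0.
Repeated root r = 9; include an x factor for the second linearly independent solution.
General solution: y = (C₁ + C₂x)e^(9x).


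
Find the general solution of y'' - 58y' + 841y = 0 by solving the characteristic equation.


Characteristic equation: r² - 58r + 841 = 0, i.e. (r - 29)² = 0.
Repeated root r = 29; include an x factor for the second linearly independent solution.
General solution: y = (C₁ + C₂x)e^(29x).


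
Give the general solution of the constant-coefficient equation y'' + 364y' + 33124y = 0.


Characteristic equation: r² + 364r + 33124 = 0, i.e. (r + 182)² = 0.
Repeated root r = -182; include an x factor for the second linearly independent solution.
General solution: y = (C₁ + C₂x)e^(-182x).


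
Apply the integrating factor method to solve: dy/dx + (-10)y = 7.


P(x) = -10 ⇒ μ = e^(-10x).
(μ y)' = 7e^(-10x) ⇒ μ y = -(7/10)e^(-10x) + C.
Divide by μ: y = -7/10 + Ce^(10x).


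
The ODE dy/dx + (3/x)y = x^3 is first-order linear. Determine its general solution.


P(x) = 3/x ⇒ μ = x^3.
(x^3 y)' = x^3·x^3 = x^6.
Integrate: x^3 y = x^7/(7) + C.
Solve for y: y = (1/7)x^4 + C/x^3.


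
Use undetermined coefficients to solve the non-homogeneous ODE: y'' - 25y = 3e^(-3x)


Characteristic roots of r² - 25 = 0 are 5, -5.
y_h = C₁e^(5x) + C₂e^(-5x).
Forcing exponent -3 is not a characteristic root; try y_p = Ae^(-3x).
Substitute: A·(9 + (0)·-3 + (-25)) = A·-16 = 3, so A = -3/16.
General solution: y = C₁e^(5x) + C₂e^(-5x) - (3/16)e^(-3x).


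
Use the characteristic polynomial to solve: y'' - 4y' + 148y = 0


Characteristic equation: r² - 4r + 148 = 0.
Discriminant is negative; roots r = 2 ± 12i (complex conjugate pair).
General solution uses e^(α x)(C₁ cos(β x) + C₂ sin(β x)): y = e^(2x)(C₁cos(12x) + C₂sin(12x)).


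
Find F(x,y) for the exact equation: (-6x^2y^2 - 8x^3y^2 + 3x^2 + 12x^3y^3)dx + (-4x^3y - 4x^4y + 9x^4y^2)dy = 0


Check exactness: ∂M/∂y = -12x^2y - 16x^3y + 36x^3y^2 and ∂N/∂x = -12x^2y - 16x^3y + 36x^3y^2; equal, so the equation is exact.
Integrate M with respect to x (treating y as constant): ∫M dx = -2x^3y^2 - 2x^4y^2 + x^3 + 3x^4y^3 + h(y).
Differentiate w.r.t. y and set equal to N: all terms match, so h'(y) = 0 and h is a constant absorbed into C.
General solution: -2x^3y^2 - 2x^4y^2 + x^3 + 3x^4y^3 = C.


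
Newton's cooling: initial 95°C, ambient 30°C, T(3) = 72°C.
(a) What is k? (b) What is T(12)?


Newton's law: T(t) = T_a + (T₀ - T_a)e^(-kt).
(a) Use T(3) = 72: (72 - 30)/(95 - 30) = e^(-k·3), so k = -ln(0.646)/3 ≈ 0.1456.
(b) Apply k to t = 12: T(12) = 30 + (65)e^(-1.747) ≈ 41.3°C.


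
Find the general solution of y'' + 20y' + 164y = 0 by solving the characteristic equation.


Characteristic equation: r² + 20r + 164 = 0.
Discriminant is negative; roots r = -10 ± 8i (complex conjugate pair).
General solution uses e^(α x)(C₁ cos(β x) + C₂ sin(β x)): y = e^(-10x)(C₁cos(8x) + C₂sin(8x)).


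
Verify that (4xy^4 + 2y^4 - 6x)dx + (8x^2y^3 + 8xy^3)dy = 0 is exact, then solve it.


Check exactness: ∂M/∂y = 16xy^3 + 8y^3 and ∂N/∂x = 16xy^3 + 8y^3; equal, so the equation is exact.
Integrate M with respect to x (treating y as constant): ∫M dx = 2x^2y^4 + 2xy^4 - 3x^2 + h(y).
Differentiate w.r.t. y and set equal to N: all terms match, so h'(y) = 0 and h is a constant absorbed into C.
General solution: 2x^2y^4 + 2xy^4 - 3x^2 = C.


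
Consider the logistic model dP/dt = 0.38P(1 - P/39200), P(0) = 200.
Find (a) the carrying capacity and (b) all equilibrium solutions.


Logistic ODE dP/dt = 0.38P(1 - P/39200) has equilibria where dP/dt = 0, i.e. P = 0 or P = 39200.
The coefficient (1 - P/K) = 0 when P = K, identifying K = 39200 as the carrying capacity.
(a) K = 39200; (b) equilibria P = 0 and P = 39200.


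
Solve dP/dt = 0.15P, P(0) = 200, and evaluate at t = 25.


The ODE dP/dt = 0.15P has solution P(t) = P(0)e^(0.15t).
Substitute P(0) = 200 and t = 25: P(25) = 200 e^(3.75) ≈ 8504.


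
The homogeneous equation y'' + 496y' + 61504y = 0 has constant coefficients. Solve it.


Characteristic equation: r² + 496r + 61504 = 0, i.e. (r + 248)² = 0.
Repeated root r = -248; include an x factor for the second linearly independent solution.
General solution: y = (C₁ + C₂x)e^(-248x).


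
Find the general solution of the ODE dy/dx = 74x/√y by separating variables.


Separate: √y dy = 74x dx.
Integrate: (2/3)y^(3/2) = 37x² + C.


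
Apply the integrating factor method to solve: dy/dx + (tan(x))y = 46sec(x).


P(x) = tan(x) ⇒ μ = e^(∫tan(x)dx) = sec(x).
(sec(x) y)' = 46sec²(x) ⇒ sec(x) y = 46tan(x) + C.
Multiply by cos(x): y = 46sin(x) + C·cos(x).


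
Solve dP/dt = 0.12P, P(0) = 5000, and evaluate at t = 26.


The ODE dP/dt = 0.12P has solution P(t) = P(0)e^(0.12t).
Substitute P(0) = 5000 and t = 26: P(26) = 5000 e^(3.12) ≈ 113232.


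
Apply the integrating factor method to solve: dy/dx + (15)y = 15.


P(x) = 15, Q(x) = 15; integrating factor μ = e^(15x).
(μ y)' = 15e^(15x) ⇒ μ y = e^(15x) + C.
Divide by μ: y = 1 + Ce^(-15x).


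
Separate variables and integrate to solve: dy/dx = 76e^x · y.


Separate variables: dy/y = 76e^x dx.
Integrate: ln|y| = 76e^x + C₀.
Exponentiate: y = Ce^(76e^x).


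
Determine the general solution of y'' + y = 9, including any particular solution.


Homogeneous part: r² + 1 = 0 ⇒ r = ±1i, so y_h = C₁cos(x) + C₂sin(x).
Try constant y_p = A; plug in: 1A = 9 ⇒ A = 9.
General solution: y = C₁cos(x) + C₂sin(x) + 9.


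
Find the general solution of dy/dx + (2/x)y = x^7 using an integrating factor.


P(x) = 2/x ⇒ μ = x^2.
(x^2 y)' = x^9 ⇒ x^2 y = x^10/(10) + C.
Solve for y: y = (1/10)x^8 + C/x^2.


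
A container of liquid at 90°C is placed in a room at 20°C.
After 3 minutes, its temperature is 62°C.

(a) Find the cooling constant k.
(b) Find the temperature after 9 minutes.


Newton's law: T(t) = T_a + (T₀ - T_a)e^(-kt).
(a) Use T(3) = 62: (62 - 20)/(90 - 20) = e^(-k·3), so k = -ln(0.600)/3 ≈ 0.1703.
(b) Apply k to t = 9: T(9) = 20 + (70)e^(-1.532) ≈ 35.1°C.


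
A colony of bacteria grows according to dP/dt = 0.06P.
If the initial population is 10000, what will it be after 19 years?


The ODE dP/dt = 0.06P has solution P(t) = P(0)e^(0.06t).
Substitute P(0) = 10000 and t = 19: P(19) = 10000 e^(1.14) ≈ 31268.


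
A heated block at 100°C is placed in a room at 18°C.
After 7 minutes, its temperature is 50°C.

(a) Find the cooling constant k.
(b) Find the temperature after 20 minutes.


Newton's law: T(t) = T_a + (T₀ - T_a)e^(-kt).
(a) Use T(7) = 50: (50 - 18)/(100 - 18) = e^(-k·7), so k = -ln(0.390)/7 ≈ 0.1344.
(b) Apply k to t = 20: T(20) = 18 + (82)e^(-2.689) ≈ 23.6°C.


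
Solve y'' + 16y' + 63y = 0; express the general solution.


Characteristic equation: r² + 16r + 63 = 0.
Factor: (r + 9)(r + 7) = 0 ⇒ r = -9, -7 (distinct real).
General solution: y = C₁e^(-9x) + C₂e^(-7x).


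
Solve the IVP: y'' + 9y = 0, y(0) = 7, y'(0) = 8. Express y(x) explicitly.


Characteristic roots of r² + 9 = 0 are ±3i, so y = C₁cos(3x) + C₂sin(3x).
Apply y(0) = 7: C₁ = 7. Differentiate and apply y'(0) = 8: 3·C₂ = 8, so C₂ = 8/3.
Particular solution: y = 7cos(3x) + (8/3)sin(3x).


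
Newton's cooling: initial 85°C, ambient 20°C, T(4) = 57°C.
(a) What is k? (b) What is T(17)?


Newton's law: T(t) = T_a + (T₀ - T_a)e^(-kt).
(a) Use T(4) = 57: (57 - 20)/(85 - 20) = e^(-k·4), so k = -ln(0.569)/4 ≈ 0.1409.
(b) Apply k to t = 17: T(17) = 20 + (65)e^(-2.395) ≈ 25.9°C.


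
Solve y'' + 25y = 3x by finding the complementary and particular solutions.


Homogeneous: r² + 25 = 0 ⇒ r = ±5i, y_h = C₁cos(5x) + C₂sin(5x).
Polynomial forcing; try y_p = Ax + B. Then y_p'' + 25 y_p = 25(Ax + B) = 3x, so B = 0 and A = 3/25.
General solution: y = C₁cos(5x) + C₂sin(5x) + (3/25)x.


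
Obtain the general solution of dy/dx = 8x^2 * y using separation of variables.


Separate variables: dy/y = 8x^2 dx.
Integrate: ln|y| = (8/3)x^3 + C₀.
Exponentiate: y = Ce^((8/3)x^3).


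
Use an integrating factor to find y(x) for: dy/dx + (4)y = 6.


P(x) = 4, Q(x) = 6; integrating factor μ = e^(4x).
(μ y)' = 6e^(4x) ⇒ μ y = (3/2)e^(4x) + C.
Divide by μ: y = 3/2 + Ce^(-4x).


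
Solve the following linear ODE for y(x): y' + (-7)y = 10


P(x) = -7 ⇒ μ = e^(-7x).
(μ y)' = 10e^(-7x) ⇒ μ y = -(10/7)e^(-7x) + C.
Divide by μ: y = -10/7 + Ce^(7x).


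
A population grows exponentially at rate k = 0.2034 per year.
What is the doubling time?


Exponential growth: P(t) = P₀ e^(0.2034t). Set P(t)/P₀ = 2: e^(0.2034t) = 2.
Solve: t = ln(2)/0.2034 ≈ 3.41 years.


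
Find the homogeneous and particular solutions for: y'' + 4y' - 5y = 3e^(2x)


Characteristic roots of r² + 4r - 5 = 0 are -5, 1.
y_h = C₁e^(-5x) + C₂e^(x).
Forcing exponent 2 is not a characteristic root; try y_p = Ae^(2x).
Substitute: A·(4 + (4)·2 + (-5)) = A·7 = 3, so A = 3/7.
General solution: y = C₁e^(-5x) + C₂e^(x) + (3/7)e^(2x).


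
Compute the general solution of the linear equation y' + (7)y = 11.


P(x) = 7, Q(x) = 11; integrating factor μ = e^(7x).
(μ y)' = 11e^(7x) ⇒ μ y = (11/7)e^(7x) + C.
Divide by μ: y = 11/7 + Ce^(-7x).


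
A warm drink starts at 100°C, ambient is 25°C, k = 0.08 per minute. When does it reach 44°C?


From T(t) = T_a + (T₀ - T_a)e^(-kt), set T(t) = 44:
(44 - 25) / (100 - 25) = e^(-0.08t), so t = -ln(0.253)/0.08 ≈ 17.2 minutes.


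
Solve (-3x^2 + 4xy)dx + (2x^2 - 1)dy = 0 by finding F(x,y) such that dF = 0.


Check exactness: ∂M/∂y = 4x and ∂N/∂x = 4x; equal, so the equation is exact.
Integrate M with respect to x (treating y as constant): ∫M dx = -x^3 + 2x^2y + h(y).
Differentiate w.r.t. y and set equal to N: the x-dependent terms already match, leaving h'(y) = -1. Integrate: h(y) = -y.
So F(x,y) = -x^3 + 2x^2y - y.
General solution: -x^3 + 2x^2y - y = C.


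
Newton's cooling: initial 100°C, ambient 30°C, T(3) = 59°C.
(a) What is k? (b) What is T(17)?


Newton's law: T(t) = T_a + (T₀ - T_a)e^(-kt).
(a) Use T(3) = 59: (59 - 30)/(100 - 30) = e^(-k·3), so k = -ln(0.414)/3 ≈ 0.2937.
(b) Apply k to t = 17: T(17) = 30 + (70)e^(-4.993) ≈ 30.5°C.


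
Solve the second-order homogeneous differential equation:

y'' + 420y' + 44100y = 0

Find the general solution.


Characteristic equation: r² + 420r + 44100 = 0, i.e. (r + 210)² = 0.
Repeated root r = -210; include an x factor for the second linearly independent solution.
General solution: y = (C₁ + C₂x)e^(-210x).


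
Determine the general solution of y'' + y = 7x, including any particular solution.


Homogeneous: r² + 1 = 0 ⇒ r = ±1i, y_h = C₁cos(x) + C₂sin(x).
Polynomial forcing; try y_p = Ax + B. Then y_p'' + 1 y_p = 1(Ax + B) = 7x, so B = 0 and A = 7.
General solution: y = C₁cos(x) + C₂sin(x) + 7x.


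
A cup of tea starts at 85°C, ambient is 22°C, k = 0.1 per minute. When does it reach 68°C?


From T(t) = T_a + (T₀ - T_a)e^(-kt), set T(t) = 68:
(68 - 22) / (85 - 22) = e^(-0.1t), so t = -ln(0.730)/0.1 ≈ 3.1 minutes.


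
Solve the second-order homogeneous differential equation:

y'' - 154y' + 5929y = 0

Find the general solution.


Characteristic equation: r² - 154r + 5929 = 0, i.e. (r - 77)² = 0.
Repeated root r = 77; include an x factor for the second linearly independent solution.
General solution: y = (C₁ + C₂x)e^(77x).


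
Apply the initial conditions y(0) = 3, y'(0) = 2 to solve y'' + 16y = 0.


Characteristic roots of r² + 16 = 0 are ±4i, so y = C₁cos(4x) + C₂sin(4x).
Apply y(0) = 3: C₁ = 3. Differentiate and apply y'(0) = 2: 4·C₂ = 2, so C₂ = 1/2.
Particular solution: y = 3cos(4x) + (1/2)sin(4x).


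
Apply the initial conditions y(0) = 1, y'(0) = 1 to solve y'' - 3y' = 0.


Characteristic roots of r² - 3r = 0 are 0, 3.
General solution y = c₁ + c₂ e^(3x).
Apply y(0) = 1: c₁ + c₂ = 1. Apply y'(0) = 1: 0 c₁ + 3 c₂ = 1.
Solve: c₁ = 2/3, c₂ = 1/3.
Particular solution: y = 2/3 + (1/3)e^(3x).


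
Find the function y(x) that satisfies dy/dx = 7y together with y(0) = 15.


General solution of y' = 7y is y = Ce^(7x).
Apply y(0) = 15: C = 15.
Particular solution: y = 15e^(7x).


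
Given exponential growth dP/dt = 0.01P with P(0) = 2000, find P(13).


The ODE dP/dt = 0.01P has solution P(t) = P(0)e^(0.01t).
Substitute P(0) = 2000 and t = 13: P(13) = 2000 e^(0.13) ≈ 2278.


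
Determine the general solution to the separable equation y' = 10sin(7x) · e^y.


Separate: e^(-y) dy = 10sin(7x) dx.
Integrate: -e^(-y) = -(10/7)cos(7x) + C₀.
Rearrange: e^(-y) = (10/7)cos(7x) + C.


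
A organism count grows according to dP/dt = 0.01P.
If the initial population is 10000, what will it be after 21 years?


The ODE dP/dt = 0.01P has solution P(t) = P(0)e^(0.01t).
Substitute P(0) = 10000 and t = 21: P(21) = 10000 e^(0.21) ≈ 12337.


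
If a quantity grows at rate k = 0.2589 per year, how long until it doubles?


Exponential growth: P(t) = P₀ e^(0.2589t). Set P(t)/P₀ = 2: e^(0.2589t) = 2.
Solve: t = ln(2)/0.2589 ≈ 2.68 years.


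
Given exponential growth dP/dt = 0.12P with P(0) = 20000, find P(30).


The ODE dP/dt = 0.12P has solution P(t) = P(0)e^(0.12t).
Substitute P(0) = 20000 and t = 30: P(30) = 20000 e^(3.60) ≈ 731965.


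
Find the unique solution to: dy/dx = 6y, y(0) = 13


General solution of y' = 6y is y = Ce^(6x).
Apply y(0) = 13: C = 13.
Particular solution: y = 13e^(6x).


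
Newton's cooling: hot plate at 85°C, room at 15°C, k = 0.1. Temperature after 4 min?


Newton's law: dT/dt = -k(T - T_a) has solution T(t) = T_a + (T₀ - T_a)e^(-kt).
Plug in T_a = 15, T₀ = 85, k = 0.1, t = 4: T(4) = 15 + (70)e^(-0.40) ≈ 61.9°C.


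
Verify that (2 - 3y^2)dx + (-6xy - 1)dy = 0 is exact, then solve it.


Check exactness: ∂M/∂y = -6y and ∂N/∂x = -6y; equal, so the equation is exact.
Integrate M with respect to x (treating y as constant): ∫M dx = 2x - 3xy^2 + h(y).
Differentiate w.r.t. y and set equal to N: the x-dependent terms already match, leaving h'(y) = -1. Integrate: h(y) = -y.
So F(x,y) = 2x - 3xy^2 - y.
General solution: 2x - 3xy^2 - y = C.


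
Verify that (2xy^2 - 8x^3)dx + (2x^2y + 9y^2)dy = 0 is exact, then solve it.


Check exactness: ∂M/∂y = 4xy and ∂N/∂x = 4xy; equal, so the equation is exact.
Integrate M with respect to x (treating y as constant): ∫M dx = x^2y^2 - 2x^4 + h(y).
Differentiate w.r.t. y and set equal to N: the x-dependent terms already match, leaving h'(y) = 9y^2. Integrate: h(y) = 3y^3.
So F(x,y) = x^2y^2 + 3y^3 - 2x^4.
General solution: x^2y^2 + 3y^3 - 2x^4 = C.


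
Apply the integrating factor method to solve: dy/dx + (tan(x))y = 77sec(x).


P(x) = tan(x) ⇒ μ = e^(∫tan(x)dx) = sec(x).
(sec(x) y)' = 77sec²(x) ⇒ sec(x) y = 77tan(x) + C.
Multiply by cos(x): y = 77sin(x) + C·cos(x).


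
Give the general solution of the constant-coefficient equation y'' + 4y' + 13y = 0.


Characteristic equation: r² + 4r + 13 = 0.
Discriminant is negative; roots r = -2 ± 3i (complex conjugate pair).
General solution uses e^(α x)(C₁ cos(β x) + C₂ sin(β x)): y = e^(-2x)(C₁cos(3x) + C₂sin(3x)).


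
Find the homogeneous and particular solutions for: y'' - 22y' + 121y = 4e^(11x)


Characteristic polynomial (r - 11)² = 0; repeated root r = 11.
y_h = (C₁ + C₂x)e^(11x). Forcing matches the repeated root (resonance), so try y_p = Ax² e^(11x).
Substitute and solve for A: 2A = 4, so A = 2.
General solution: y = (C₁ + C₂x + 2x²)e^(11x).


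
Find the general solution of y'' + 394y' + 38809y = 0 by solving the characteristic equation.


Characteristic equation: r² + 394r + 38809 = 0, i.e. (r + 197)² = 0.
Repeated root r = -197; include an x factor for the second linearly independent solution.
General solution: y = (C₁ + C₂x)e^(-197x).


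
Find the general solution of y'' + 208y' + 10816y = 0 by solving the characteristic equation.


Characteristic equation: r² + 208r + 10816 = 0, i.e. (r + 104)² = 0.
Repeated root r = -104; include an x factor for the second linearly independent solution.
General solution: y = (C₁ + C₂x)e^(-104x).


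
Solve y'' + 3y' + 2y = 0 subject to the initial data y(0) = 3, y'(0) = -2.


Characteristic roots of r² + 3r + 2 = 0 are -2, -1.
General solution y = c₁ e^(-2x) + c₂ e^(-x).
Apply y(0) = 3: c₁ + c₂ = 3. Apply y'(0) = -2: -2 c₁ - 1 c₂ = -2.
Solve: c₁ = -1, c₂ = 4.
Particular solution: y = -e^(-2x) + 4e^(-x).


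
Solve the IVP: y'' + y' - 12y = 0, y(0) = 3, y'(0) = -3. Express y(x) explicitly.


Characteristic roots of r² + r - 12 = 0 are -4, 3.
General solution y = c₁ e^(-4x) + c₂ e^(3x).
Apply y(0) = 3: c₁ + c₂ = 3. Apply y'(0) = -3: -4 c₁ + 3 c₂ = -3.
Solve: c₁ = 12/7, c₂ = 9/7.
Particular solution: y = (12/7)e^(-4x) + (9/7)e^(3x).


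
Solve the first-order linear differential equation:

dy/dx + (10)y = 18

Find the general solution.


P(x) = 10, Q(x) = 18; integrating factor μ = e^(10x).
(μ y)' = 18e^(10x) ⇒ μ y = (9/5)e^(10x) + C.
Divide by μ: y = 9/5 + Ce^(-10x).


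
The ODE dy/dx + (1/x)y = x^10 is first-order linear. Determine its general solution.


P(x) = 1/x ⇒ μ = x^1.
(x^1 y)' = x^1·x^10 = x^11.
Integrate: x^1 y = x^12/(12) + C.
Solve for y: y = (1/12)x^11 + C/x^1.


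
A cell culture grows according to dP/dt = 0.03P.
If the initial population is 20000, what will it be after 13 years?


The ODE dP/dt = 0.03P has solution P(t) = P(0)e^(0.03t).
Substitute P(0) = 20000 and t = 13: P(13) = 20000 e^(0.39) ≈ 29540.


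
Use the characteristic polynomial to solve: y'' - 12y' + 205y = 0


Characteristic equation: r² - 12r + 205 = 0.
Discriminant is negative; roots r = 6 ± 13i (complex conjugate pair).
General solution uses e^(α x)(C₁ cos(β x) + C₂ sin(β x)): y = e^(6x)(C₁cos(13x) + C₂sin(13x)).


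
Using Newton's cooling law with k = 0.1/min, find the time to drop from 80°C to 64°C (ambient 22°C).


From T(t) = T_a + (T₀ - T_a)e^(-kt), set T(t) = 64:
(64 - 22) / (80 - 22) = e^(-0.1t), so t = -ln(0.724)/0.1 ≈ 3.2 minutes.


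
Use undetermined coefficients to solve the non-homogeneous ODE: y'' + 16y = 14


Homogeneous part: r² + 16 = 0 ⇒ r = ±4i, so y_h = C₁cos(4x) + C₂sin(4x).
Try constant y_p = A; plug in: 16A = 14 ⇒ A = 7/8.
General solution: y = C₁cos(4x) + C₂sin(4x) + 7/8.
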